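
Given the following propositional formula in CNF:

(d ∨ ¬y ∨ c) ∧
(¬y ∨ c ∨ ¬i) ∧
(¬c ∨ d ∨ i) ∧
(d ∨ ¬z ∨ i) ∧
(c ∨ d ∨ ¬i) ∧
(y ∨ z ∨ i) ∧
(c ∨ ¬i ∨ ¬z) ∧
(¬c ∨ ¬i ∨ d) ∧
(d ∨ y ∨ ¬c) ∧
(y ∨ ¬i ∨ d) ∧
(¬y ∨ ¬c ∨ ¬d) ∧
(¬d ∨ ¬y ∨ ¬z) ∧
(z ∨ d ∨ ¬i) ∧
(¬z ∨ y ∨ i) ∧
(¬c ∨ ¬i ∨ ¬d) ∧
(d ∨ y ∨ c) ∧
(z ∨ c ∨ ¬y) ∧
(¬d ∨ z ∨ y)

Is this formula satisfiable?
No

No, the formula is not satisfiable.

No assignment of truth values to the variables can make all 18 clauses true simultaneously.

The formula is UNSAT (unsatisfiable).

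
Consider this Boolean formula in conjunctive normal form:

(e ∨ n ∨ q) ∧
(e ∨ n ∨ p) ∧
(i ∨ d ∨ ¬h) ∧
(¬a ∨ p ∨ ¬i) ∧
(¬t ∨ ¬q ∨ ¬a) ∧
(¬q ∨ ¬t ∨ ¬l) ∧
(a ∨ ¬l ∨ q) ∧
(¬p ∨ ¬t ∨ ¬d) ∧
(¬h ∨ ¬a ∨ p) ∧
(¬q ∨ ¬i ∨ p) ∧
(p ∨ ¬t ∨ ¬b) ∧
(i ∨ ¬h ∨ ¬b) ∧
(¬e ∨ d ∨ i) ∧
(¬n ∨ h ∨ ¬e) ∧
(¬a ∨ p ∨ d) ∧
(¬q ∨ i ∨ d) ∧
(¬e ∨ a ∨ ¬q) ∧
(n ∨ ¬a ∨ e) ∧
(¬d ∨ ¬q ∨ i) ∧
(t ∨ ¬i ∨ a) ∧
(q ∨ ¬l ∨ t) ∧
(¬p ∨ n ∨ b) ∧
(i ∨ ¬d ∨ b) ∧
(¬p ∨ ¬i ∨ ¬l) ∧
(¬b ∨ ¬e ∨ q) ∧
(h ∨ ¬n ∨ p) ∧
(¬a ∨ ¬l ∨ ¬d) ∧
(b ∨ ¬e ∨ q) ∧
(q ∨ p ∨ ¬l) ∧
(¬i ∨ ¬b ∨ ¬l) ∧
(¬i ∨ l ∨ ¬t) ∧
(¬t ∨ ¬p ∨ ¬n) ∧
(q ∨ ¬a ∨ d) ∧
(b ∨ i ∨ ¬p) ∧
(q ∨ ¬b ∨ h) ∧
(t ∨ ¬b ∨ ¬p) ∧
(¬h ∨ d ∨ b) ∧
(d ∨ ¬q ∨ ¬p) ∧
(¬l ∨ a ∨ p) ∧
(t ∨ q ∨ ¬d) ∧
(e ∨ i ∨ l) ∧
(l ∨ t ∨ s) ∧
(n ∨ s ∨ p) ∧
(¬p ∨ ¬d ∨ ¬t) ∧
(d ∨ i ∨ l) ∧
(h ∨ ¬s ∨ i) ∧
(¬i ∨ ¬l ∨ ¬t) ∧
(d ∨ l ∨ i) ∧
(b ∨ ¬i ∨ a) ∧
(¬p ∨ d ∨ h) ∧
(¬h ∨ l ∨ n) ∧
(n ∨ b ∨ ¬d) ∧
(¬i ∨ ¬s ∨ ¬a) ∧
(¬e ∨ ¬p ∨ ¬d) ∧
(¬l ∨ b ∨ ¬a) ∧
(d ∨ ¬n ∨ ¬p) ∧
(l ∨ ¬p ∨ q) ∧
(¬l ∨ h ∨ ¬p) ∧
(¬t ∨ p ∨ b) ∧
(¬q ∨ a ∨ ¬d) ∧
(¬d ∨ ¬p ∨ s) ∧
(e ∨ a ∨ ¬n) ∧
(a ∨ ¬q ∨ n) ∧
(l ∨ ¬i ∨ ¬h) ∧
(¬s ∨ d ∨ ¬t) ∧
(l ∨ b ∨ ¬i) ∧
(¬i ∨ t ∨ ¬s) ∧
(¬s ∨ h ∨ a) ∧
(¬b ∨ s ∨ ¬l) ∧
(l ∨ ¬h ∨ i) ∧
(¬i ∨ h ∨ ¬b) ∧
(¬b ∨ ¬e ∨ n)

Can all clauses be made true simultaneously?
No

No, the formula is not satisfiable.

No assignment of truth values to the variables can make all 72 clauses true simultaneously.

The formula is UNSAT (unsatisfiable).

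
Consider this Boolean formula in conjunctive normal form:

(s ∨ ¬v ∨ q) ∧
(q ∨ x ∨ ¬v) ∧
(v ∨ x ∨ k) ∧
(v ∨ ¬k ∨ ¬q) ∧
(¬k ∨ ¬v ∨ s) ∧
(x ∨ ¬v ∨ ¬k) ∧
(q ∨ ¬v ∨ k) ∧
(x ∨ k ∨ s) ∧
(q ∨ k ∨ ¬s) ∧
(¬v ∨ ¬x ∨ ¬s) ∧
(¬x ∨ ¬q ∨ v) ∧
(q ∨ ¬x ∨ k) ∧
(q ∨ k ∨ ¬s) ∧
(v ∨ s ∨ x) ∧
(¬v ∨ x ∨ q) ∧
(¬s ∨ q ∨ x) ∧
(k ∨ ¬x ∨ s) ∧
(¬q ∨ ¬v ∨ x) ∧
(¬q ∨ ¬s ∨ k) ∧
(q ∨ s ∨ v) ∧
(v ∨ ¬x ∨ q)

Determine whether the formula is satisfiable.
No

No, the formula is not satisfiable.

No assignment of truth values to the variables can make all 21 clauses true simultaneously.

The formula is UNSAT (unsatisfiable).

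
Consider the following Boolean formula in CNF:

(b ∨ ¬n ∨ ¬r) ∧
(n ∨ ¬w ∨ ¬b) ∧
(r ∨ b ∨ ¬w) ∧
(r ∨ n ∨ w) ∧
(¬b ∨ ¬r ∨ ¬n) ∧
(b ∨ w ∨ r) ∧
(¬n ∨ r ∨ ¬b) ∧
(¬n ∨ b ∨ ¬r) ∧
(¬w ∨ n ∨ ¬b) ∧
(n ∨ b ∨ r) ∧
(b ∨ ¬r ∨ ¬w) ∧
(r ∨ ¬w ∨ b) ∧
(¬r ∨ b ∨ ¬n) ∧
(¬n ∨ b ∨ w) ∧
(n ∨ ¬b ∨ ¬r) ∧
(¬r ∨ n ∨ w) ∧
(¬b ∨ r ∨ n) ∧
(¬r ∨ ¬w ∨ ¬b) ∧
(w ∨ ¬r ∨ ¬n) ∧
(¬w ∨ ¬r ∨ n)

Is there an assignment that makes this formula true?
No

No, the formula is not satisfiable.

No assignment of truth values to the variables can make all 20 clauses true simultaneously.

The formula is UNSAT (unsatisfiable).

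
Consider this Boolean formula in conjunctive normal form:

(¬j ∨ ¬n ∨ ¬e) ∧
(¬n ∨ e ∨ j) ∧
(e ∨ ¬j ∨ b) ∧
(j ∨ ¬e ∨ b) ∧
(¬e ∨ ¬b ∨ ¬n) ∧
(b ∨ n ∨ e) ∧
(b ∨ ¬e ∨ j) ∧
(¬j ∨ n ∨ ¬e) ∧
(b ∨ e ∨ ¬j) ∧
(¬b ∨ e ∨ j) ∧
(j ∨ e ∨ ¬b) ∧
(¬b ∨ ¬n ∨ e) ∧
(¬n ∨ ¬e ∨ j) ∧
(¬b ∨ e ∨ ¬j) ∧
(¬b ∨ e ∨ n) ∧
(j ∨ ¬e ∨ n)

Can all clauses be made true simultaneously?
No

No, the formula is not satisfiable.

No assignment of truth values to the variables can make all 16 clauses true simultaneously.

The formula is UNSAT (unsatisfiable).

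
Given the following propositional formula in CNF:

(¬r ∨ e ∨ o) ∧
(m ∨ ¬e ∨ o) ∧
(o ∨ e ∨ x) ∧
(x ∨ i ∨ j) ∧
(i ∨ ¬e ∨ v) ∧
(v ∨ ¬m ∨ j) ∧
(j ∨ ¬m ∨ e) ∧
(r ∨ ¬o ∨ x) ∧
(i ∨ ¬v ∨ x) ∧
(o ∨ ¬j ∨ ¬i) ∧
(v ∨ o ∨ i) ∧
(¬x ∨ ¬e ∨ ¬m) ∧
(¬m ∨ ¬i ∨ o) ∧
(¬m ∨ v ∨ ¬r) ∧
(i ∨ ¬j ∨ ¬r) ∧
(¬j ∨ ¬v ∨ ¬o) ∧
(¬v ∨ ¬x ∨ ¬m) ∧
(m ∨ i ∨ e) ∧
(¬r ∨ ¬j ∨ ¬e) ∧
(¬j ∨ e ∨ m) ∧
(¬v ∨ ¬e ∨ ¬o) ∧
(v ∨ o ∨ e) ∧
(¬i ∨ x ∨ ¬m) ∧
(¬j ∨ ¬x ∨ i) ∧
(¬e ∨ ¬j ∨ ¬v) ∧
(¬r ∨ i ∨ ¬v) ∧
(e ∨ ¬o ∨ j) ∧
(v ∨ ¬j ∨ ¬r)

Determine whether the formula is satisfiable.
Yes

Yes, the formula is satisfiable.

One satisfying assignment is: m=False, r=False, i=True, v=False, o=True, j=False, x=True, e=True

Verification: With this assignment, all 28 clauses evaluate to true.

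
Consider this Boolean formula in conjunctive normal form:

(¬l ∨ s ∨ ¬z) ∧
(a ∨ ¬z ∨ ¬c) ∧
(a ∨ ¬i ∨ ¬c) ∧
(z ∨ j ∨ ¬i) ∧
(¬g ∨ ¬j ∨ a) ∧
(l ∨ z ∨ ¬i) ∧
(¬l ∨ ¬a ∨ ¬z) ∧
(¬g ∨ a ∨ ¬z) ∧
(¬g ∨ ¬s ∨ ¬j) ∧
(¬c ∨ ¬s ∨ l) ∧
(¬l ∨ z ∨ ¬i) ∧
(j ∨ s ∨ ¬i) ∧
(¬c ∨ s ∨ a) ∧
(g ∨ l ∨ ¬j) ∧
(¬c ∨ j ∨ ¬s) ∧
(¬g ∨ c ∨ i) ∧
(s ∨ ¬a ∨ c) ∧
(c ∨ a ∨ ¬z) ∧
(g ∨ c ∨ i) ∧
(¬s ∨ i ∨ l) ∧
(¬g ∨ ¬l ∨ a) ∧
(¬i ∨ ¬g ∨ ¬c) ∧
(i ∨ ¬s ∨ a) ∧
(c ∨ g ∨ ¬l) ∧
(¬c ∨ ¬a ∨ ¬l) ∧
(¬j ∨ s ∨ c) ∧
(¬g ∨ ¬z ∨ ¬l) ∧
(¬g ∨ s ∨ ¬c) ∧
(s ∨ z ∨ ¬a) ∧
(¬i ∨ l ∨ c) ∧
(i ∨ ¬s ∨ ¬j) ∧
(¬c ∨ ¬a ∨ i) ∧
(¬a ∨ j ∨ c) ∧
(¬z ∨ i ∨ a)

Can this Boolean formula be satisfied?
No

No, the formula is not satisfiable.

No assignment of truth values to the variables can make all 34 clauses true simultaneously.

The formula is UNSAT (unsatisfiable).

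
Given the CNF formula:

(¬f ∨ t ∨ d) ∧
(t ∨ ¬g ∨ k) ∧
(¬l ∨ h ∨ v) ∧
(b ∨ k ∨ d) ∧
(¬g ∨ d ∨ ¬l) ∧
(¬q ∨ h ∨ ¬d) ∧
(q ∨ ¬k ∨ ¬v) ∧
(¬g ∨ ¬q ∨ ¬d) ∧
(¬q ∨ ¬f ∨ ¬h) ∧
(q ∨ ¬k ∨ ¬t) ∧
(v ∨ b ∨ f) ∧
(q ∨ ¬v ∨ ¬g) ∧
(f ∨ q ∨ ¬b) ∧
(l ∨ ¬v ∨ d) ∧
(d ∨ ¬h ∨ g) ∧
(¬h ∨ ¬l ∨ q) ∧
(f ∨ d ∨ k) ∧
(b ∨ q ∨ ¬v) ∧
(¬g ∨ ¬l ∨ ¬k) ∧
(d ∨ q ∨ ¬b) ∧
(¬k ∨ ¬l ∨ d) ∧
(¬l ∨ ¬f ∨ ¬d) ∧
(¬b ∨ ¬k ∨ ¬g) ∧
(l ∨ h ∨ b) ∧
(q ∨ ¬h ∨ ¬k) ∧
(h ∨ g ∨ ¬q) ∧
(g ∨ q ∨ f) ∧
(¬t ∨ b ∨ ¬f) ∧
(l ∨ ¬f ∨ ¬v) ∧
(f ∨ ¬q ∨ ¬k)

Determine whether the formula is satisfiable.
Yes

Yes, the formula is satisfiable.

One satisfying assignment is: q=False, b=False, d=True, l=False, v=False, h=True, g=False, f=True, t=False, k=False

Verification: With this assignment, all 30 clauses evaluate to true.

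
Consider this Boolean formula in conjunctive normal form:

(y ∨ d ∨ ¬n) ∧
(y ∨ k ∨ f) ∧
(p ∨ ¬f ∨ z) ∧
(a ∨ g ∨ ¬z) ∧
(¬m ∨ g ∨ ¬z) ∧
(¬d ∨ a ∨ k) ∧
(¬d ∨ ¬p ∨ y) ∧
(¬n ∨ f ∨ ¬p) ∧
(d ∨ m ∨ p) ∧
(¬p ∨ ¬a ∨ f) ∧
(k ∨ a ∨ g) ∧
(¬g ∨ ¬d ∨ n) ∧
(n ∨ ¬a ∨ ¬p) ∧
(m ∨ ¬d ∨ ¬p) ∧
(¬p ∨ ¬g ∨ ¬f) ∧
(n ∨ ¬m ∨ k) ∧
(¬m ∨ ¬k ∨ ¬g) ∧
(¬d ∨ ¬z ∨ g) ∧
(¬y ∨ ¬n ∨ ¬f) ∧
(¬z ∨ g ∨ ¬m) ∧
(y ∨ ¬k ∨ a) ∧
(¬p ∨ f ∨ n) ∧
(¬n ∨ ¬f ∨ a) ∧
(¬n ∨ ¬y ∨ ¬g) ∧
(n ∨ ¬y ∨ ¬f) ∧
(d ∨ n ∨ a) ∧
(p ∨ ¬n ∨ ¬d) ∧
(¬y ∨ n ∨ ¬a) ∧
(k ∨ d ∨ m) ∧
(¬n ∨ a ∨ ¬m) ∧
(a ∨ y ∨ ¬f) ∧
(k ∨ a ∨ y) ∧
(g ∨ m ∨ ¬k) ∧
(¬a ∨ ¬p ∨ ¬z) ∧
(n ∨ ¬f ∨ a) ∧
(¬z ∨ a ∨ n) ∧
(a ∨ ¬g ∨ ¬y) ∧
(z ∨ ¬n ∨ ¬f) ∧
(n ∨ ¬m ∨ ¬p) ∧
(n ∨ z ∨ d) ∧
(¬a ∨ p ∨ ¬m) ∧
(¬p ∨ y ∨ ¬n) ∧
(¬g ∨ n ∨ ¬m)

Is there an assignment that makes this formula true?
Yes

Yes, the formula is satisfiable.

One satisfying assignment is: y=True, g=False, d=True, m=True, z=False, k=True, p=False, n=False, f=False, a=False

Verification: With this assignment, all 43 clauses evaluate to true.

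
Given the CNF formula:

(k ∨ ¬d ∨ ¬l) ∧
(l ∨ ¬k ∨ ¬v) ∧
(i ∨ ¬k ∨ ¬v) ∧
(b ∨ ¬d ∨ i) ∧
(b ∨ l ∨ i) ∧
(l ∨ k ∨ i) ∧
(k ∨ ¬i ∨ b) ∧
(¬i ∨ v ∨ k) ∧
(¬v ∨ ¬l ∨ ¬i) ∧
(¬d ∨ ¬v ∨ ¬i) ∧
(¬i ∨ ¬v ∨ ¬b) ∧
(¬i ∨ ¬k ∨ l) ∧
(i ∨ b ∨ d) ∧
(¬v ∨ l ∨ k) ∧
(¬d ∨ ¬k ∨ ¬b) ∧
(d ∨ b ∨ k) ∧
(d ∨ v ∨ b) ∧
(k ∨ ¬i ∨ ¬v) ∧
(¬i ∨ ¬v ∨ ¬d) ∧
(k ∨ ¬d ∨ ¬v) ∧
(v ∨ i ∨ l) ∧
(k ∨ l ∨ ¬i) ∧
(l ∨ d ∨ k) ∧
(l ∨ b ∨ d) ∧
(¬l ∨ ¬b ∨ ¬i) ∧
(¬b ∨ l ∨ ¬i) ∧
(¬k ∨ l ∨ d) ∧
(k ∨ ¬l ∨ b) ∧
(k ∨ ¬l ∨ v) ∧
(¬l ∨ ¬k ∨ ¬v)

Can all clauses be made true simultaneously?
Yes

Yes, the formula is satisfiable.

One satisfying assignment is: l=True, v=False, b=True, d=False, i=False, k=True

Verification: With this assignment, all 30 clauses evaluate to true.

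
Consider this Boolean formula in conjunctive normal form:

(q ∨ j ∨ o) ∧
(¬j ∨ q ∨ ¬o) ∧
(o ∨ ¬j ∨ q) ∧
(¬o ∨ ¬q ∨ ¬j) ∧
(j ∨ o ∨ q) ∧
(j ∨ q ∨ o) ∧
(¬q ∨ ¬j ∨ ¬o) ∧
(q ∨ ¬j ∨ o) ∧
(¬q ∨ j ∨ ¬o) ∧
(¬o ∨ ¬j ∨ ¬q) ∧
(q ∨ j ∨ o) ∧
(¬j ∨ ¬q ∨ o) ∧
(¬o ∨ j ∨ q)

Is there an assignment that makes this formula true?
Yes

Yes, the formula is satisfiable.

One satisfying assignment is: o=False, q=True, j=False

Verification: With this assignment, all 13 clauses evaluate to true.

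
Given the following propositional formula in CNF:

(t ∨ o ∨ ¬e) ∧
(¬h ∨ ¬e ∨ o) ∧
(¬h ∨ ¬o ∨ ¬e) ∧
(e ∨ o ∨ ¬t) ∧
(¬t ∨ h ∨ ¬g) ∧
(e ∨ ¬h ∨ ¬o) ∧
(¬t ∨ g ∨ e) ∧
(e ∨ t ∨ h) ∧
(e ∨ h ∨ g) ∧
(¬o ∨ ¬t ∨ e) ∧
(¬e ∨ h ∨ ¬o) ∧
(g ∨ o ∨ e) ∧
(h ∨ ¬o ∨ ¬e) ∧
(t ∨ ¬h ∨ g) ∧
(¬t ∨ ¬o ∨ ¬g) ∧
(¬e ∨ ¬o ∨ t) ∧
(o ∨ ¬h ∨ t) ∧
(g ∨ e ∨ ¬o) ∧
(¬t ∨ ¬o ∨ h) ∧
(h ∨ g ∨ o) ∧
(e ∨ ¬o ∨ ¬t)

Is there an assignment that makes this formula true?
No

No, the formula is not satisfiable.

No assignment of truth values to the variables can make all 21 clauses true simultaneously.

The formula is UNSAT (unsatisfiable).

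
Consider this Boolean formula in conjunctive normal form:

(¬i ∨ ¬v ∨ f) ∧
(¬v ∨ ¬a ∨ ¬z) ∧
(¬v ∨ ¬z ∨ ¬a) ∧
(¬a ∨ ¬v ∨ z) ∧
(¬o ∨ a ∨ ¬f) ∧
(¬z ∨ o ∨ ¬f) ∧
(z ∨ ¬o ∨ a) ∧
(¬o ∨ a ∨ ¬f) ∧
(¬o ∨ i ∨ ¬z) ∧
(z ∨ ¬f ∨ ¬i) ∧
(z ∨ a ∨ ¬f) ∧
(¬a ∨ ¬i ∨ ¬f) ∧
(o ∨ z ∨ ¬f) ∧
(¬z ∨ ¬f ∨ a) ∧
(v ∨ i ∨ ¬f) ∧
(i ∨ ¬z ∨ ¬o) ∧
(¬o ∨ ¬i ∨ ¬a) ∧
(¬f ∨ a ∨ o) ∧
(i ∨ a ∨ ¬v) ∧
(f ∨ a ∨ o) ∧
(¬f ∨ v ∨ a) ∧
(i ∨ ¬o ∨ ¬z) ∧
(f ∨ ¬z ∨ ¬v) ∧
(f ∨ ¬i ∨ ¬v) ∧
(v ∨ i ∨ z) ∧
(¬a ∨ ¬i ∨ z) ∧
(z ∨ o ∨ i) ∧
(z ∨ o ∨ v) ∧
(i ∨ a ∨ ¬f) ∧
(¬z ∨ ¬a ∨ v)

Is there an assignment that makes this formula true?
Yes

Yes, the formula is satisfiable.

One satisfying assignment is: o=True, z=True, f=False, a=False, v=False, i=True

Verification: With this assignment, all 30 clauses evaluate to true.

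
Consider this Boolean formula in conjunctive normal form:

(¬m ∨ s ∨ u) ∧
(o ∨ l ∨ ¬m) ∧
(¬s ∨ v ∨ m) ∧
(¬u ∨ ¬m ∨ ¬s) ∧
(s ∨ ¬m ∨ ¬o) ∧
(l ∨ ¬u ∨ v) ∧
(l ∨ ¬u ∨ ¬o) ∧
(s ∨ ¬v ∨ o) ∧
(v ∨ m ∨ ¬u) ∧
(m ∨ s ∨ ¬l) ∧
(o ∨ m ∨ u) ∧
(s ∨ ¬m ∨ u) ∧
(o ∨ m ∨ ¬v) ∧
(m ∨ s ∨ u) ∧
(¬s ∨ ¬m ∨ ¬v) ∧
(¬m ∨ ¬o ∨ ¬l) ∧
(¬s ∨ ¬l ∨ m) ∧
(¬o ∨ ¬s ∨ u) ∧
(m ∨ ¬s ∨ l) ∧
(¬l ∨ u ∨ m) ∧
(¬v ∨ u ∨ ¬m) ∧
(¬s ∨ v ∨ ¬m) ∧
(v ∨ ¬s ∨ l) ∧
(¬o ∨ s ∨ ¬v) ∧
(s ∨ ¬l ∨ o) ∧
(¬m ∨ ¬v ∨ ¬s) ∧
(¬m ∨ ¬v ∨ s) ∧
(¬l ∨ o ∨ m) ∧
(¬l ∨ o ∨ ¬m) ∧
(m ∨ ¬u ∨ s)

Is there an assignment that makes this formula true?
No

No, the formula is not satisfiable.

No assignment of truth values to the variables can make all 30 clauses true simultaneously.

The formula is UNSAT (unsatisfiable).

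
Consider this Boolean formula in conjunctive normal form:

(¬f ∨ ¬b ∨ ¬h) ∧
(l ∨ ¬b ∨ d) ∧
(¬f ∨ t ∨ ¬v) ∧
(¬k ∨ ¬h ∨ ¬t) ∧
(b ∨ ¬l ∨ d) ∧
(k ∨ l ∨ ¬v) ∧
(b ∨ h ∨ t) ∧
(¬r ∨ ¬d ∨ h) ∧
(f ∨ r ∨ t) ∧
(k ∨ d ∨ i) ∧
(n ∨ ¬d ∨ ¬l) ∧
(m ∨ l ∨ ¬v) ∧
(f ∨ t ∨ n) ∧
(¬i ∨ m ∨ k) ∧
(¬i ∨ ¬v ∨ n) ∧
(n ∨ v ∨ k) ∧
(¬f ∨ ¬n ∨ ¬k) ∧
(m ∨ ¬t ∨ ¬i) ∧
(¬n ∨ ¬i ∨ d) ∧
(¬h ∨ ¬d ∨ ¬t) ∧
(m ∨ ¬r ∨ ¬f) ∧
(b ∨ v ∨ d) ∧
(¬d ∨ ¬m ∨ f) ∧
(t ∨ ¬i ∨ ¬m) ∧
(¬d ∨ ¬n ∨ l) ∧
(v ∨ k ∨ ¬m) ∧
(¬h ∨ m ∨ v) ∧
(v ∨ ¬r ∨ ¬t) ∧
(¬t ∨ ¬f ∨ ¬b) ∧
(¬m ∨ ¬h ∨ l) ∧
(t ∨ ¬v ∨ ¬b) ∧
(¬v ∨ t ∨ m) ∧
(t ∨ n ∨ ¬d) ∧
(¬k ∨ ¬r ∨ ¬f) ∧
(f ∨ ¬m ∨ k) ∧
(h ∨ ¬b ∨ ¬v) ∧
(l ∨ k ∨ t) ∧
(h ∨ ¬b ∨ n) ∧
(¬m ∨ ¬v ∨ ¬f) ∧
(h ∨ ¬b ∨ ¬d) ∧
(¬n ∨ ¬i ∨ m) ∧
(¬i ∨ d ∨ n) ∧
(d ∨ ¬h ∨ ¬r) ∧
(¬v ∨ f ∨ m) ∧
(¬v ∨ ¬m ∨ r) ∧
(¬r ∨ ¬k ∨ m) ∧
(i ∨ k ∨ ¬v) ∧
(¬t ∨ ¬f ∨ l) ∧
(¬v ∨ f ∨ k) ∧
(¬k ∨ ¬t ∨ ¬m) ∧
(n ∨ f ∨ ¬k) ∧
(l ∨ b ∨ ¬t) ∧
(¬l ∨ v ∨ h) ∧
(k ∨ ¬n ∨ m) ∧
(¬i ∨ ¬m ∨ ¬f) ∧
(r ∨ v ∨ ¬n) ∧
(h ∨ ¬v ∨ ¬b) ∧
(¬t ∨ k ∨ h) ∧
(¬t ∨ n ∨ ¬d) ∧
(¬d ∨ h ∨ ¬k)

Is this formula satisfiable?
No

No, the formula is not satisfiable.

No assignment of truth values to the variables can make all 60 clauses true simultaneously.

The formula is UNSAT (unsatisfiable).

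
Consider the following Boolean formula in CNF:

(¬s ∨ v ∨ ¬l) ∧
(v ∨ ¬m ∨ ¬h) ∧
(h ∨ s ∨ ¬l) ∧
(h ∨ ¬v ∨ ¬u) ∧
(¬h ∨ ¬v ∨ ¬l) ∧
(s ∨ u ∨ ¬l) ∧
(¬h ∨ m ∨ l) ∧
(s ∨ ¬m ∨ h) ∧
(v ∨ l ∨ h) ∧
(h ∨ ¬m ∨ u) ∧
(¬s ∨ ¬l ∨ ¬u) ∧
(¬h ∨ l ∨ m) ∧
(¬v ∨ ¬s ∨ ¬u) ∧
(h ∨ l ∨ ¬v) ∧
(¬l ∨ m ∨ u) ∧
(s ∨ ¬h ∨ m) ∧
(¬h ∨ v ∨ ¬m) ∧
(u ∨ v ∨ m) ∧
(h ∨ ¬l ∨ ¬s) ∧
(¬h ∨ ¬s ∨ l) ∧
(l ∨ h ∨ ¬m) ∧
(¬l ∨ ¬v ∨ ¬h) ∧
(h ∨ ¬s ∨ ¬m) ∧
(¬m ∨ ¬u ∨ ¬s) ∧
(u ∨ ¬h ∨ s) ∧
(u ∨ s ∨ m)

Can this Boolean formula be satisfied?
Yes

Yes, the formula is satisfiable.

One satisfying assignment is: s=False, l=False, v=True, h=True, u=True, m=True

Verification: With this assignment, all 26 clauses evaluate to true.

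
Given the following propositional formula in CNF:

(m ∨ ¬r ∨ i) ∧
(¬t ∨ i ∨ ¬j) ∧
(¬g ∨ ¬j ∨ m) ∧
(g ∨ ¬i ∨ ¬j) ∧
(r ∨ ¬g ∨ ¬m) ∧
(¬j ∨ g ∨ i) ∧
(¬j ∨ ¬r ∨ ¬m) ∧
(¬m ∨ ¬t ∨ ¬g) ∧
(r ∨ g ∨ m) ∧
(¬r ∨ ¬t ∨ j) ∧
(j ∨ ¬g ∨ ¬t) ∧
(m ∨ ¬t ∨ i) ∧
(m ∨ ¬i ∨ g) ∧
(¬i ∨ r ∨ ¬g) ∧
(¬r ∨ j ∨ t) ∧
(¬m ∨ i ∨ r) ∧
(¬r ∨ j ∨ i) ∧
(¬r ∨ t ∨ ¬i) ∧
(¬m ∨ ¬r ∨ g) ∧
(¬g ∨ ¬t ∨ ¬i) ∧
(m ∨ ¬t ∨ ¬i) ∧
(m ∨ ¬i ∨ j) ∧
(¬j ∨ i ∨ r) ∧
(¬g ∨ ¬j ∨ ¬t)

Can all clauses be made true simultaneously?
Yes

Yes, the formula is satisfiable.

One satisfying assignment is: i=True, t=False, j=False, g=False, m=True, r=False

Verification: With this assignment, all 24 clauses evaluate to true.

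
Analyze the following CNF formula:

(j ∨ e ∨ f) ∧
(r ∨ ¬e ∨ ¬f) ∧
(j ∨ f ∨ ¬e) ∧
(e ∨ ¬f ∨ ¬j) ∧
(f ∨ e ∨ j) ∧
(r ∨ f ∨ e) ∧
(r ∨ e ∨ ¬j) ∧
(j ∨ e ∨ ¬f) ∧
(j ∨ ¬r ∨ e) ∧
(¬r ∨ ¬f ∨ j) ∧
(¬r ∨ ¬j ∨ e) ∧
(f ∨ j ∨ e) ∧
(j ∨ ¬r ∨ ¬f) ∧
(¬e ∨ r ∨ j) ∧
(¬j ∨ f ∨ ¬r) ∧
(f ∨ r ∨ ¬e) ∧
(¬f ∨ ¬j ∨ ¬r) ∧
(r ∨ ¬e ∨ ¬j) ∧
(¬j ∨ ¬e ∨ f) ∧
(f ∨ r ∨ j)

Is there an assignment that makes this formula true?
No

No, the formula is not satisfiable.

No assignment of truth values to the variables can make all 20 clauses true simultaneously.

The formula is UNSAT (unsatisfiable).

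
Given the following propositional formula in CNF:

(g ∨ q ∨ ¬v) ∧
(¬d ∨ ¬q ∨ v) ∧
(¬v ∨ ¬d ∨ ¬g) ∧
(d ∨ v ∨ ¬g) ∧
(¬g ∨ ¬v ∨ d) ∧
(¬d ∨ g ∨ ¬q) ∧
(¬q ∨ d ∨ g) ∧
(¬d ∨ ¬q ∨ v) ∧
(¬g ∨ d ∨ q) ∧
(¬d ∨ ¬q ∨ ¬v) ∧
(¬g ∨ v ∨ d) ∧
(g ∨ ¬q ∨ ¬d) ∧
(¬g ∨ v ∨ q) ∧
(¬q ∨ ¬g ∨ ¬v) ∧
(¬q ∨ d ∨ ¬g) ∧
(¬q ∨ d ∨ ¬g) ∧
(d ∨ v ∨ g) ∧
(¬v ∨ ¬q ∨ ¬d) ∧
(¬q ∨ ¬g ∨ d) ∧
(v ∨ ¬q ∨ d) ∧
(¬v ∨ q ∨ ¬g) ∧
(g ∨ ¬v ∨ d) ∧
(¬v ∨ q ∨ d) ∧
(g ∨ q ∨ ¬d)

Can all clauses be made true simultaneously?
No

No, the formula is not satisfiable.

No assignment of truth values to the variables can make all 24 clauses true simultaneously.

The formula is UNSAT (unsatisfiable).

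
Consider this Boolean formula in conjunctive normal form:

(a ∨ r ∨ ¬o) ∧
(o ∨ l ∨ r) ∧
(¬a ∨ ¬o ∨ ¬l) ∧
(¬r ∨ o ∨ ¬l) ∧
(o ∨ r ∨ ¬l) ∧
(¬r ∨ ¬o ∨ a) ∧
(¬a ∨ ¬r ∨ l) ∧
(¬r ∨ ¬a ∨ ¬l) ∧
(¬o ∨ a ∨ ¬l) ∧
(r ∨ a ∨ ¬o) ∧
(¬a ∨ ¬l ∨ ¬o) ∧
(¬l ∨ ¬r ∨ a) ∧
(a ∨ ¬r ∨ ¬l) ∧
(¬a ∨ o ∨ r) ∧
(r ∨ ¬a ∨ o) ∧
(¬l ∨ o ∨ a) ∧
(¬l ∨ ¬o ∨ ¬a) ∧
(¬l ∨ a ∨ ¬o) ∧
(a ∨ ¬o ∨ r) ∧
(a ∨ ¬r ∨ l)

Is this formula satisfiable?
Yes

Yes, the formula is satisfiable.

One satisfying assignment is: o=True, a=True, l=False, r=False

Verification: With this assignment, all 20 clauses evaluate to true.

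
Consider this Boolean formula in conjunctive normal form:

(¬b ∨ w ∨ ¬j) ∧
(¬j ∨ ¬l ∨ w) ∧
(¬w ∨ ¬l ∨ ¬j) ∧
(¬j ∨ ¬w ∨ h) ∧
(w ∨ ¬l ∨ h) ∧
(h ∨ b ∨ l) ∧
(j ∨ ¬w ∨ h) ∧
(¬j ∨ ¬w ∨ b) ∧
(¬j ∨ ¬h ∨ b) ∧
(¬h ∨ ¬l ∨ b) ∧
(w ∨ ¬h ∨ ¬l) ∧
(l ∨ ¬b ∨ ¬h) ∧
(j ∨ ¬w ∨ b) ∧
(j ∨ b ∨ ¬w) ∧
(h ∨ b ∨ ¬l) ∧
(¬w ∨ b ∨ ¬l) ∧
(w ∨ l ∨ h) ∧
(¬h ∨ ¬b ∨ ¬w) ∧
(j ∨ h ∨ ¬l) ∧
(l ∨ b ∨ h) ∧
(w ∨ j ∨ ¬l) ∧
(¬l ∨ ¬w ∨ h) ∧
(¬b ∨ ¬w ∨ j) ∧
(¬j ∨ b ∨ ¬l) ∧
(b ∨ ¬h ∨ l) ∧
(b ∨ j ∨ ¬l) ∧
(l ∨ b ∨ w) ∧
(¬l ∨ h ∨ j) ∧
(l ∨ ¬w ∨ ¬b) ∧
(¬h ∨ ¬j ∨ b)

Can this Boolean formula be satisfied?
No

No, the formula is not satisfiable.

No assignment of truth values to the variables can make all 30 clauses true simultaneously.

The formula is UNSAT (unsatisfiable).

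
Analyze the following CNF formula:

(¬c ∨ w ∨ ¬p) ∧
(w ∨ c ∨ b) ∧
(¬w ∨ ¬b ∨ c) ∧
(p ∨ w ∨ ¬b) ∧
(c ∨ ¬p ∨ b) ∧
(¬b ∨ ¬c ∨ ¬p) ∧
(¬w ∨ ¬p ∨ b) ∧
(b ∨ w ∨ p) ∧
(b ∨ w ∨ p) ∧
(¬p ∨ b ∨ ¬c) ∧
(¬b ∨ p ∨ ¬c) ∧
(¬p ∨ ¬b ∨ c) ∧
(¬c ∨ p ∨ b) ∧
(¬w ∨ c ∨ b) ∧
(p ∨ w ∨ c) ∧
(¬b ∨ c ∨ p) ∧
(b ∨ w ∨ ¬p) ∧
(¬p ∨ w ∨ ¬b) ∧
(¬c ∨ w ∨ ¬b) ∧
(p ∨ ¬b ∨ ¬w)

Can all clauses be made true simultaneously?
No

No, the formula is not satisfiable.

No assignment of truth values to the variables can make all 20 clauses true simultaneously.

The formula is UNSAT (unsatisfiable).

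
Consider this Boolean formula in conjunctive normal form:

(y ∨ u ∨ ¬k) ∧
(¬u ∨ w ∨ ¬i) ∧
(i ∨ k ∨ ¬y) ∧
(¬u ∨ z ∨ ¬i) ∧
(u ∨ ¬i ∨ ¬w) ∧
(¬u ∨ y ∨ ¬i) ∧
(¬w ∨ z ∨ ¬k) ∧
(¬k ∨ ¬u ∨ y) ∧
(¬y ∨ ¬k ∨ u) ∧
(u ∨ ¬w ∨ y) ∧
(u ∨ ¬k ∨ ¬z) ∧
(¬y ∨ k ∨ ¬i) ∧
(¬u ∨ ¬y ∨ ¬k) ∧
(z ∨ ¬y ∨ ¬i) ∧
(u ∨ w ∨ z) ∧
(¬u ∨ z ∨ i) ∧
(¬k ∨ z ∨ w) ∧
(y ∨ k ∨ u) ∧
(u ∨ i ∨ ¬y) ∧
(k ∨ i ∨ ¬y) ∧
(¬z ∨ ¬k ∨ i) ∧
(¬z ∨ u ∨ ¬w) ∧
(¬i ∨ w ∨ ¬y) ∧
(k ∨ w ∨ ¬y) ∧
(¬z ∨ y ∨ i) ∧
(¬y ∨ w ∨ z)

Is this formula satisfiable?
No

No, the formula is not satisfiable.

No assignment of truth values to the variables can make all 26 clauses true simultaneously.

The formula is UNSAT (unsatisfiable).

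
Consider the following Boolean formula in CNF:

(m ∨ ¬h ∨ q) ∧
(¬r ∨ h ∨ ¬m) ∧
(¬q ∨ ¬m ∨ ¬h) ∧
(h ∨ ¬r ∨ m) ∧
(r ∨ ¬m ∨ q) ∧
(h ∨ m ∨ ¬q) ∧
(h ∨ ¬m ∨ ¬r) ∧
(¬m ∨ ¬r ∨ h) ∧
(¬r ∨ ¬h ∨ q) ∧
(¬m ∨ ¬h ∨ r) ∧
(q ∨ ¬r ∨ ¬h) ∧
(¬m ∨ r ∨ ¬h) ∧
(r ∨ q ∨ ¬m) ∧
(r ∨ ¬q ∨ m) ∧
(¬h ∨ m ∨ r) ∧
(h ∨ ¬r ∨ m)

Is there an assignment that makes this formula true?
Yes

Yes, the formula is satisfiable.

One satisfying assignment is: r=False, q=False, h=False, m=False

Verification: With this assignment, all 16 clauses evaluate to true.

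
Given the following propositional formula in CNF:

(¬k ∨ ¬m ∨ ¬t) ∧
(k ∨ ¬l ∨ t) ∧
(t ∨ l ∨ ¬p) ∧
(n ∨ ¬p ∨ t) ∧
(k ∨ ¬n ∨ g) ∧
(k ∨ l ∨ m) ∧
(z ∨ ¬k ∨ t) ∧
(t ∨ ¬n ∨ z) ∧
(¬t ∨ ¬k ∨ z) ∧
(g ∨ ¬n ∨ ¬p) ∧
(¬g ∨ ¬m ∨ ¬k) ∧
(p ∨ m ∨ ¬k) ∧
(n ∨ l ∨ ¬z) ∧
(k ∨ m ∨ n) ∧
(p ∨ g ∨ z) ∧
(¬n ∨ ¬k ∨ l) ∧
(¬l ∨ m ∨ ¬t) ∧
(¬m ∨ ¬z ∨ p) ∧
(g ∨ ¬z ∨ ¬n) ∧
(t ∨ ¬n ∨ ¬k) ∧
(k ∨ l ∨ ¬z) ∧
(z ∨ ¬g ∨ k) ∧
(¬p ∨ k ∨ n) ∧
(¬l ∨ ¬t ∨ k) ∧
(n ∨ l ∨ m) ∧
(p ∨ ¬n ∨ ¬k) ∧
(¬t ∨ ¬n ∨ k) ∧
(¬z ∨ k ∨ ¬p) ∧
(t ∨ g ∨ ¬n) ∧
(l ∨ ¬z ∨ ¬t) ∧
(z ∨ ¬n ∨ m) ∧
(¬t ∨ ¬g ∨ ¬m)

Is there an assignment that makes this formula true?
No

No, the formula is not satisfiable.

No assignment of truth values to the variables can make all 32 clauses true simultaneously.

The formula is UNSAT (unsatisfiable).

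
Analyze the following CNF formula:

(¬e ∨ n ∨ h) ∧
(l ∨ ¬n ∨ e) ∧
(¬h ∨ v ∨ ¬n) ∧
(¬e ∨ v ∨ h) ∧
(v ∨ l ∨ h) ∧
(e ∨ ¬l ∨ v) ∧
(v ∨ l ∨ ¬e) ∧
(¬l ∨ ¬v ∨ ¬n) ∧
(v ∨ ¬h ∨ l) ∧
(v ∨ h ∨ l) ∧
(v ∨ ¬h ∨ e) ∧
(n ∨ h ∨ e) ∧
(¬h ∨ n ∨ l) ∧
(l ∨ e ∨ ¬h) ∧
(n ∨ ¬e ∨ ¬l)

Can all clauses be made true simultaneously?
Yes

Yes, the formula is satisfiable.

One satisfying assignment is: l=True, h=True, e=False, v=True, n=False

Verification: With this assignment, all 15 clauses evaluate to true.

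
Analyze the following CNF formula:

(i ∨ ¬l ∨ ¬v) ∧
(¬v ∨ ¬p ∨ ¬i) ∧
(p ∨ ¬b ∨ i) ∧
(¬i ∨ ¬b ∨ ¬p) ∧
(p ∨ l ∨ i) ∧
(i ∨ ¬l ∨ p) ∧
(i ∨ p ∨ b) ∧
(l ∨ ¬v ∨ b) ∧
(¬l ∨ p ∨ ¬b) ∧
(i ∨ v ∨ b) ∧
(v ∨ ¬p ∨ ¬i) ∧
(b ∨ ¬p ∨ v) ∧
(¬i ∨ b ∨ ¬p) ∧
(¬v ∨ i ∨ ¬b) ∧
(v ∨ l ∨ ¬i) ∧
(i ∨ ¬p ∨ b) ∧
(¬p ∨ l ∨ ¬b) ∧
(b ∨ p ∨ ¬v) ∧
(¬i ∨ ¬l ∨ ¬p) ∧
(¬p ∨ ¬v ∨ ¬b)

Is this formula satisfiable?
Yes

Yes, the formula is satisfiable.

One satisfying assignment is: b=False, p=False, i=True, v=False, l=True

Verification: With this assignment, all 20 clauses evaluate to true.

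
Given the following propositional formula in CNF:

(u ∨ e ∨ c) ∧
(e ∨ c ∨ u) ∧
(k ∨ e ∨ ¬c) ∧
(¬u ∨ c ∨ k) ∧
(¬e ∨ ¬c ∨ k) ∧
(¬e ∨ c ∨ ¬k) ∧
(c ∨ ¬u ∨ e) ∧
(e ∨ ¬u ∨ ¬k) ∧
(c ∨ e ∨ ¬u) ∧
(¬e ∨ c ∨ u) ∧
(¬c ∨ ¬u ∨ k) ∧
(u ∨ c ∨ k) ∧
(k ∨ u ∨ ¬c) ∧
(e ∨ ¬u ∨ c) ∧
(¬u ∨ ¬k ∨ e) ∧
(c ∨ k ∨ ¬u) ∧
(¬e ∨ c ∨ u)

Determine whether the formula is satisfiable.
Yes

Yes, the formula is satisfiable.

One satisfying assignment is: k=True, e=False, u=False, c=True

Verification: With this assignment, all 17 clauses evaluate to true.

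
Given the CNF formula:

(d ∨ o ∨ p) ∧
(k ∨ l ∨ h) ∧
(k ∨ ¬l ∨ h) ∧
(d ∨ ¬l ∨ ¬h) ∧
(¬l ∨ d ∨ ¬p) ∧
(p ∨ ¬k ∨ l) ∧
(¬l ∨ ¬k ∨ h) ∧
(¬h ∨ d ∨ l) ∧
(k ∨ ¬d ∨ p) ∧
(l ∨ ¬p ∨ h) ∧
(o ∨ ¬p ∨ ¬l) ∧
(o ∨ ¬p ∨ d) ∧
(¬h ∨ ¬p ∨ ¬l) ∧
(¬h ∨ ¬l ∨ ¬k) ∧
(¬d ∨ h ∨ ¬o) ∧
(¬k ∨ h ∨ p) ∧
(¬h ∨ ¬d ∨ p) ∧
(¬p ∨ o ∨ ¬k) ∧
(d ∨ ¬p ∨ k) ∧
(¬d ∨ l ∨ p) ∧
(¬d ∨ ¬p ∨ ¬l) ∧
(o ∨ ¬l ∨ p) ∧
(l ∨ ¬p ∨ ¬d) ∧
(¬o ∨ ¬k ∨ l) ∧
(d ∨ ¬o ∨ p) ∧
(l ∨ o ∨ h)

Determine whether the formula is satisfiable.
No

No, the formula is not satisfiable.

No assignment of truth values to the variables can make all 26 clauses true simultaneously.

The formula is UNSAT (unsatisfiable).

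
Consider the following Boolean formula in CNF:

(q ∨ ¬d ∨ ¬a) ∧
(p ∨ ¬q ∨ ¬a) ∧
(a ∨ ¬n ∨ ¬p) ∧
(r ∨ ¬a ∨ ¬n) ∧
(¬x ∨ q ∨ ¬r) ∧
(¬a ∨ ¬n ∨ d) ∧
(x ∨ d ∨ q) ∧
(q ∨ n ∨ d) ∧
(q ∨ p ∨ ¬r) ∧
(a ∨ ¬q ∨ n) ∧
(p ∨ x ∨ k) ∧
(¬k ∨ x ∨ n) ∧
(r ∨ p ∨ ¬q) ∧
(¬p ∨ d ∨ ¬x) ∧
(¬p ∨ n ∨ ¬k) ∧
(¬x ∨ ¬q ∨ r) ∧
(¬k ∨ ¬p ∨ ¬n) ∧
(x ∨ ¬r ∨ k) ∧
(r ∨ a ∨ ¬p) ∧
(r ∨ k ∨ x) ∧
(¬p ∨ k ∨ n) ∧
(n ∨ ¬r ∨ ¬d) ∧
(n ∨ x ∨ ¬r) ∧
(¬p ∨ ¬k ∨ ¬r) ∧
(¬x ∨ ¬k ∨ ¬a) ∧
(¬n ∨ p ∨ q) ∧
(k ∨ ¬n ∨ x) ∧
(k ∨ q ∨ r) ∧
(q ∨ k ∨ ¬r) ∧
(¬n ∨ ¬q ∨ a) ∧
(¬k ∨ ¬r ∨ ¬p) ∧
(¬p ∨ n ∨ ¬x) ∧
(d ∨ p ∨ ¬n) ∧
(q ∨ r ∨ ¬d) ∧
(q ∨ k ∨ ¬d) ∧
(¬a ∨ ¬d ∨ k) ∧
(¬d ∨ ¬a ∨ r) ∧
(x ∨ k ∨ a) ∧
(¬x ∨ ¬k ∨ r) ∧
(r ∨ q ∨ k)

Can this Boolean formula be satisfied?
No

No, the formula is not satisfiable.

No assignment of truth values to the variables can make all 40 clauses true simultaneously.

The formula is UNSAT (unsatisfiable).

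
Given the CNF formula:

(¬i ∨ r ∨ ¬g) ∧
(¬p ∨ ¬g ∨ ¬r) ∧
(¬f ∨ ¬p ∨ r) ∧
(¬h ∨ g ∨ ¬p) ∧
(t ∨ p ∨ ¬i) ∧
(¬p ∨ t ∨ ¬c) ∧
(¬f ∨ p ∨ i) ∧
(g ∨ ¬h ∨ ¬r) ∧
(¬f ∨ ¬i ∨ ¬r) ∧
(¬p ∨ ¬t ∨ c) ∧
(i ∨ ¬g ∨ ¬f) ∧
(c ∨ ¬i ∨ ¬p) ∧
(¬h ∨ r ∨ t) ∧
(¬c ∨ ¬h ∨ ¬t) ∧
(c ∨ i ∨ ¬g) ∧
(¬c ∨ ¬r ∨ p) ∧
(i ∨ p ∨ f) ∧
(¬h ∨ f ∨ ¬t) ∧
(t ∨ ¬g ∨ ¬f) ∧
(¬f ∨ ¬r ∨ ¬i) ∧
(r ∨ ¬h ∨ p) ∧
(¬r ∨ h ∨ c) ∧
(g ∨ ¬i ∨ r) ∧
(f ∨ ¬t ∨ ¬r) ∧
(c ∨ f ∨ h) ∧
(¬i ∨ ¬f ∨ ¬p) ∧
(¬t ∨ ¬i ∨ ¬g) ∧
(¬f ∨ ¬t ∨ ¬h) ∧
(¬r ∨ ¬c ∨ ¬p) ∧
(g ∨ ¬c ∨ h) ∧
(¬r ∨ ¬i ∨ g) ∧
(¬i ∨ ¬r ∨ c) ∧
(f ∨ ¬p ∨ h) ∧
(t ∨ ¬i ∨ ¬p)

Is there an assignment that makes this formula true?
No

No, the formula is not satisfiable.

No assignment of truth values to the variables can make all 34 clauses true simultaneously.

The formula is UNSAT (unsatisfiable).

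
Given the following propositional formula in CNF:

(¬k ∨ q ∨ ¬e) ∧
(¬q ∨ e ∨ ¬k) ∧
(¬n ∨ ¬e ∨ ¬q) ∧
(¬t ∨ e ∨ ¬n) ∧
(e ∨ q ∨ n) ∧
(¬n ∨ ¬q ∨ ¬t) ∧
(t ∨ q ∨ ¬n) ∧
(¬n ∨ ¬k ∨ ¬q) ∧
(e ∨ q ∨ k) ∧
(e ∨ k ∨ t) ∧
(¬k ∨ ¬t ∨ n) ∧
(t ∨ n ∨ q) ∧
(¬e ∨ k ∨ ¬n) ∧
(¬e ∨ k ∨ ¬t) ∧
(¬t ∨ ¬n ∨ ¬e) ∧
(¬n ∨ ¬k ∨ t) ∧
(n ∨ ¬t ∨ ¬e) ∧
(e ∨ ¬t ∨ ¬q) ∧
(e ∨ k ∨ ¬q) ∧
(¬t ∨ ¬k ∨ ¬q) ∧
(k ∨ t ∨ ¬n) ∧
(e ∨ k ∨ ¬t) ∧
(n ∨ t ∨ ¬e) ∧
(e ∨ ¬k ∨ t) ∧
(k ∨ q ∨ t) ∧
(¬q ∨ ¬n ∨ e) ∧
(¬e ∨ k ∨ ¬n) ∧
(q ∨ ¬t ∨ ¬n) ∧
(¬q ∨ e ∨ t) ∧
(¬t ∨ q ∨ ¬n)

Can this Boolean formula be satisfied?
No

No, the formula is not satisfiable.

No assignment of truth values to the variables can make all 30 clauses true simultaneously.

The formula is UNSAT (unsatisfiable).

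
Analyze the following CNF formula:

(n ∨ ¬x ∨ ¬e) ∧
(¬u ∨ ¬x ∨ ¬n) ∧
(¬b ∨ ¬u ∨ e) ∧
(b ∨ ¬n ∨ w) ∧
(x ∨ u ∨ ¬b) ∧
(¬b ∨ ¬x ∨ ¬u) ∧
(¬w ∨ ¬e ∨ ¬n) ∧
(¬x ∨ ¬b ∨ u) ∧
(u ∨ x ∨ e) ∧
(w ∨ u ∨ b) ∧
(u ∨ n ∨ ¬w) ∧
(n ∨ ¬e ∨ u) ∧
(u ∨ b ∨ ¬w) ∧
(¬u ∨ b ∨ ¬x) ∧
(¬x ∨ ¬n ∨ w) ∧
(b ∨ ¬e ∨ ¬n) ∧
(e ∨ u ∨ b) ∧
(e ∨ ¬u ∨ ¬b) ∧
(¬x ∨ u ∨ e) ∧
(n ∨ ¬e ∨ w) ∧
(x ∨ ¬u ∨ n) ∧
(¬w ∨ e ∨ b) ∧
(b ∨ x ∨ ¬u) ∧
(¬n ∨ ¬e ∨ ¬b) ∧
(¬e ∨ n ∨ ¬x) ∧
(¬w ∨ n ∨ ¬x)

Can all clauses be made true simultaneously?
No

No, the formula is not satisfiable.

No assignment of truth values to the variables can make all 26 clauses true simultaneously.

The formula is UNSAT (unsatisfiable).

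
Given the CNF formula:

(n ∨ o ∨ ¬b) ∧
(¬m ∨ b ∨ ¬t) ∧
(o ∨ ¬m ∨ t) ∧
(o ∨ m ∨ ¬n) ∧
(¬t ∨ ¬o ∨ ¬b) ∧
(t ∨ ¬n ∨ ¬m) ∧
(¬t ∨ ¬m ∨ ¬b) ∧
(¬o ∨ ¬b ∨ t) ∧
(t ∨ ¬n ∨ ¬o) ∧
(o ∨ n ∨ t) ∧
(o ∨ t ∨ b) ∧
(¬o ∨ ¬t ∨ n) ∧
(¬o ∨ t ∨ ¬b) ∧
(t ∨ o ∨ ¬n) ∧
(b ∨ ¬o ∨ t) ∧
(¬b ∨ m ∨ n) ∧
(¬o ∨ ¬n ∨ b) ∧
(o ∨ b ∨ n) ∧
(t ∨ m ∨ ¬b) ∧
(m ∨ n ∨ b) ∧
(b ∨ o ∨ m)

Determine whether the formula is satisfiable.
No

No, the formula is not satisfiable.

No assignment of truth values to the variables can make all 21 clauses true simultaneously.

The formula is UNSAT (unsatisfiable).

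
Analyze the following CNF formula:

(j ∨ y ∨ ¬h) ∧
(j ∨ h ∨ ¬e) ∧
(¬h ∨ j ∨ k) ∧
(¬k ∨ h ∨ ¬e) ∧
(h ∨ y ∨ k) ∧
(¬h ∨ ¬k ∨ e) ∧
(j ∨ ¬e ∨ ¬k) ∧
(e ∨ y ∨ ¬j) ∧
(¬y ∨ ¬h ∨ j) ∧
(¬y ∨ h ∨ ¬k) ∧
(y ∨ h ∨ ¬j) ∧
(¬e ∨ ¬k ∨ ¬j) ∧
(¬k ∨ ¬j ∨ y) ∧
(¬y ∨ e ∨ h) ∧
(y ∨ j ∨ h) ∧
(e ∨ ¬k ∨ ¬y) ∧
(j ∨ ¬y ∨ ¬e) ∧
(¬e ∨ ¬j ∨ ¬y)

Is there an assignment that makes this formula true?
Yes

Yes, the formula is satisfiable.

One satisfying assignment is: j=True, k=False, e=False, h=True, y=True

Verification: With this assignment, all 18 clauses evaluate to true.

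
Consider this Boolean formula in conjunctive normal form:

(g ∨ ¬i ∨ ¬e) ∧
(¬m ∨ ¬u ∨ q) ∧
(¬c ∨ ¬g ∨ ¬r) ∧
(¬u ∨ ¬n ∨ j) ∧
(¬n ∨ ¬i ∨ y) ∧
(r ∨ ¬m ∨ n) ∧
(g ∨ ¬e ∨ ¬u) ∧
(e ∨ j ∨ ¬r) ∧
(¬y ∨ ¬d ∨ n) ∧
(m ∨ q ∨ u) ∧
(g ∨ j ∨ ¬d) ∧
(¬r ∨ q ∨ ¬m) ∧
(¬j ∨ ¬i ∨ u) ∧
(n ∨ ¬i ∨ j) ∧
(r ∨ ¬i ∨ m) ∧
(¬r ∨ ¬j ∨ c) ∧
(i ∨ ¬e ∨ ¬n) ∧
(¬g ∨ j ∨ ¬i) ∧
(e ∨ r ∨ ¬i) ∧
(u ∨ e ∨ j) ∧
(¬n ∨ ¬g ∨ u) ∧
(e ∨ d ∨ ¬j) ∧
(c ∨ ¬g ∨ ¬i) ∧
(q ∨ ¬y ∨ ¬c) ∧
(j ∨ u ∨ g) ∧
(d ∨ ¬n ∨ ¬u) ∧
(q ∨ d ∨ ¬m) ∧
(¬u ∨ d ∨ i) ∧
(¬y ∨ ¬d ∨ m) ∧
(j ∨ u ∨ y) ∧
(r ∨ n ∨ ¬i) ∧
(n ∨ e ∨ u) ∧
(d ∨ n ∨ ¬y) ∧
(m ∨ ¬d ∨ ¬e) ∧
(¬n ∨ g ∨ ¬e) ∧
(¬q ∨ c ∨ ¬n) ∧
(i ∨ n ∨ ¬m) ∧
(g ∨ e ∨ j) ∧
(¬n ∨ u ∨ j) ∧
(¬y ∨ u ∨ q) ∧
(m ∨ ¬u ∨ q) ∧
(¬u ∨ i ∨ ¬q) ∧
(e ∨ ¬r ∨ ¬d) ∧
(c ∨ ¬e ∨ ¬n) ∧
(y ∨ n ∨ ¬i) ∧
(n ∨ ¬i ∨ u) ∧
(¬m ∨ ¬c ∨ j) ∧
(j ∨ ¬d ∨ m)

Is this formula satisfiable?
Yes

Yes, the formula is satisfiable.

One satisfying assignment is: r=False, u=False, q=True, n=False, i=False, e=True, j=True, g=False, y=False, c=False, d=False, m=False

Verification: With this assignment, all 48 clauses evaluate to true.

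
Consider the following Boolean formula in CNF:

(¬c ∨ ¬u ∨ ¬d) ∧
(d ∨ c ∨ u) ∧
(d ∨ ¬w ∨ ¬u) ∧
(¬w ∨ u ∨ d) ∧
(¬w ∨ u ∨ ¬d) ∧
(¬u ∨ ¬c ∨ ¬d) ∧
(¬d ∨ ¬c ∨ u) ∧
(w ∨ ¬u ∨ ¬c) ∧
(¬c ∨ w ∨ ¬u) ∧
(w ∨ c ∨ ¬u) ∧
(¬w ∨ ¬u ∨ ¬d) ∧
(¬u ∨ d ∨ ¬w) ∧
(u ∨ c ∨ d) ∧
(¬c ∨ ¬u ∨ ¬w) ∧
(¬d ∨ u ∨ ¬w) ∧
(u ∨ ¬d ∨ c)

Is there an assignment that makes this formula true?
Yes

Yes, the formula is satisfiable.

One satisfying assignment is: c=True, w=False, u=False, d=False

Verification: With this assignment, all 16 clauses evaluate to true.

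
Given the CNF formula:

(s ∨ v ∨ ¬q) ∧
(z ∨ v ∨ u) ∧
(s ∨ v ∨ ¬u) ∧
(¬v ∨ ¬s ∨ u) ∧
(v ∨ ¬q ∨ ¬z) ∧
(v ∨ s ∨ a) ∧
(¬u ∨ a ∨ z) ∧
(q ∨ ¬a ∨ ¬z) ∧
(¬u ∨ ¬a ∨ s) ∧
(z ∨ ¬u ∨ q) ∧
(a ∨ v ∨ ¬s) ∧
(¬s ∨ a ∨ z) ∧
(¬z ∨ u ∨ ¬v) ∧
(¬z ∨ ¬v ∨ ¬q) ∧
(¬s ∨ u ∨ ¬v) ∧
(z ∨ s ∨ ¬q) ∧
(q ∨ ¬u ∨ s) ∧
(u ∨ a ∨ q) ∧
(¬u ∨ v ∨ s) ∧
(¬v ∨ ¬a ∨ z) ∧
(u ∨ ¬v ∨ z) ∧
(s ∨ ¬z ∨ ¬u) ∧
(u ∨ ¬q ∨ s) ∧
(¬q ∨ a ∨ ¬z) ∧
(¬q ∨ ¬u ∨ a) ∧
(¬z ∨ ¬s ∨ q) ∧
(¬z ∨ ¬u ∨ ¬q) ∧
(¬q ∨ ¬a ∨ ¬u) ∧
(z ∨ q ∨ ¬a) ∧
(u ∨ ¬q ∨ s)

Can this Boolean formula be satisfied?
No

No, the formula is not satisfiable.

No assignment of truth values to the variables can make all 30 clauses true simultaneously.

The formula is UNSAT (unsatisfiable).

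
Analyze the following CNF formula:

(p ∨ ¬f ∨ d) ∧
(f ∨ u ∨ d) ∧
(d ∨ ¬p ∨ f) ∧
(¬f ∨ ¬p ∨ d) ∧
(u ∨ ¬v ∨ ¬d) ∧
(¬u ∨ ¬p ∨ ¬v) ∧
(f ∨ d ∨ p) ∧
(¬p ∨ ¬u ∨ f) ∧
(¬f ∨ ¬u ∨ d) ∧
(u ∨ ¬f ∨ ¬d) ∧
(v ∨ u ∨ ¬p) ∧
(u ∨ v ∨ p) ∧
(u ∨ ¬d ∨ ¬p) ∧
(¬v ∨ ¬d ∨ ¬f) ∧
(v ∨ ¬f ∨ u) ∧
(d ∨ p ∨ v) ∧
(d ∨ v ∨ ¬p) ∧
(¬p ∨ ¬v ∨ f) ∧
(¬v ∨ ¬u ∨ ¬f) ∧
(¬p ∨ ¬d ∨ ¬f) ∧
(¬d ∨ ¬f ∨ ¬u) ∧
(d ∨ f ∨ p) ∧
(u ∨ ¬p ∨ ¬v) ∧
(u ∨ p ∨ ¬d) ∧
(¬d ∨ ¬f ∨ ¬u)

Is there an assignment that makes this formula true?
Yes

Yes, the formula is satisfiable.

One satisfying assignment is: v=False, f=False, d=True, u=True, p=False

Verification: With this assignment, all 25 clauses evaluate to true.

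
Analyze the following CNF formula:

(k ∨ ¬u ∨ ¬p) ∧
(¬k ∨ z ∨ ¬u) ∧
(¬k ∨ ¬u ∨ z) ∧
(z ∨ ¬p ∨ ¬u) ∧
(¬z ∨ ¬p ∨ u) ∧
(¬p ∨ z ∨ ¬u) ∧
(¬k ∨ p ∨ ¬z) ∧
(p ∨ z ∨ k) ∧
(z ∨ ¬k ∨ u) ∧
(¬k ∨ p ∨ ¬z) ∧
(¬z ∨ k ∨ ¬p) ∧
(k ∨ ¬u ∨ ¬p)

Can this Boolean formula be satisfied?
Yes

Yes, the formula is satisfiable.

One satisfying assignment is: k=False, u=False, z=False, p=True

Verification: With this assignment, all 12 clauses evaluate to true.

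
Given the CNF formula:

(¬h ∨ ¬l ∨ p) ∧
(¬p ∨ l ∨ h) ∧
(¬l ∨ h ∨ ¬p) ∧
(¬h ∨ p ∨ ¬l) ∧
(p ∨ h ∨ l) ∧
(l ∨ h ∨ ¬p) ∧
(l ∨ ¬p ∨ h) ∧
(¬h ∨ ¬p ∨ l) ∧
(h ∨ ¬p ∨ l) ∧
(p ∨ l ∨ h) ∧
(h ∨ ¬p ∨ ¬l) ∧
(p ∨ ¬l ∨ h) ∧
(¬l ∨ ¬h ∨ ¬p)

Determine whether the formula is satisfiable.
Yes

Yes, the formula is satisfiable.

One satisfying assignment is: p=False, l=False, h=True

Verification: With this assignment, all 13 clauses evaluate to true.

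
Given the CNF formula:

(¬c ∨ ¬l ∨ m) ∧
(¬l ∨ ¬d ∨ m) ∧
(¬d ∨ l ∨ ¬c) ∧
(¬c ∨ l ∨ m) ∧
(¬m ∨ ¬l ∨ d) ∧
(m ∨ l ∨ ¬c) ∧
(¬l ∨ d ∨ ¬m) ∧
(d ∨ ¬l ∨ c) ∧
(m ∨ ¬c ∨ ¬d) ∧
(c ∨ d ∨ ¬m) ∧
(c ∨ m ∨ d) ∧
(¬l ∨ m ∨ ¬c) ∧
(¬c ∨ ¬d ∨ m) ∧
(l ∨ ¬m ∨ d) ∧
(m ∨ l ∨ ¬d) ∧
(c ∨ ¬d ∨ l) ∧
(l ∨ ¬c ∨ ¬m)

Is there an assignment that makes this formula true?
Yes

Yes, the formula is satisfiable.

One satisfying assignment is: m=True, c=True, d=True, l=True

Verification: With this assignment, all 17 clauses evaluate to true.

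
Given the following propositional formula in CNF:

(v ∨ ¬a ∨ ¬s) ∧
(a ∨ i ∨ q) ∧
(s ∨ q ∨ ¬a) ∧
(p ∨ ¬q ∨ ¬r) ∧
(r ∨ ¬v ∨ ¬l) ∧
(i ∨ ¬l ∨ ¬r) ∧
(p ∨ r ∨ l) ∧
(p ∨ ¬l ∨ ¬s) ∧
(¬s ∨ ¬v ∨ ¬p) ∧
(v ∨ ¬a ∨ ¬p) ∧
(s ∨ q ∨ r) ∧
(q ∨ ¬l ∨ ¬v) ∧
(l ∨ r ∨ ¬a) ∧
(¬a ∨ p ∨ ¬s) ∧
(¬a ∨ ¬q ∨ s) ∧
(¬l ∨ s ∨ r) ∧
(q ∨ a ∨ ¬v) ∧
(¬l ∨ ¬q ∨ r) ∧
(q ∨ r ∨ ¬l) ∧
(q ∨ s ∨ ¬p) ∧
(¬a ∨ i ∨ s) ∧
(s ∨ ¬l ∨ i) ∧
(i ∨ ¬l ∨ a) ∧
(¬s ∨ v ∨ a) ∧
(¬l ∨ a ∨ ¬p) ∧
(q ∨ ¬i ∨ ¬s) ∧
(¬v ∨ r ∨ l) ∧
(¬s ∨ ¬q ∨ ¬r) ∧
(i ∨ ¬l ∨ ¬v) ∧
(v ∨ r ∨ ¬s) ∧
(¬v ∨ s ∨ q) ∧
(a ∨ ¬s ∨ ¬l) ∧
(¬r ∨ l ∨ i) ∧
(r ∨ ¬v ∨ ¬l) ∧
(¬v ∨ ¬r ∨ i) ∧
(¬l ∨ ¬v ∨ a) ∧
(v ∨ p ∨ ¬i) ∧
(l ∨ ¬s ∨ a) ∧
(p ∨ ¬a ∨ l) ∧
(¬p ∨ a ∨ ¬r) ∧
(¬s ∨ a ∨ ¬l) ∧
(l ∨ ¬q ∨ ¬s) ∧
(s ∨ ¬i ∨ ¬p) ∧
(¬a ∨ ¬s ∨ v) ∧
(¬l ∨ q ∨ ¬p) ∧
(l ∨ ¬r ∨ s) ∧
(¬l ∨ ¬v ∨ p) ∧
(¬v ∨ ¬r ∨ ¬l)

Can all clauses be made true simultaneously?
Yes

Yes, the formula is satisfiable.

One satisfying assignment is: i=False, s=False, p=True, a=False, r=False, q=True, v=False, l=False

Verification: With this assignment, all 48 clauses evaluate to true.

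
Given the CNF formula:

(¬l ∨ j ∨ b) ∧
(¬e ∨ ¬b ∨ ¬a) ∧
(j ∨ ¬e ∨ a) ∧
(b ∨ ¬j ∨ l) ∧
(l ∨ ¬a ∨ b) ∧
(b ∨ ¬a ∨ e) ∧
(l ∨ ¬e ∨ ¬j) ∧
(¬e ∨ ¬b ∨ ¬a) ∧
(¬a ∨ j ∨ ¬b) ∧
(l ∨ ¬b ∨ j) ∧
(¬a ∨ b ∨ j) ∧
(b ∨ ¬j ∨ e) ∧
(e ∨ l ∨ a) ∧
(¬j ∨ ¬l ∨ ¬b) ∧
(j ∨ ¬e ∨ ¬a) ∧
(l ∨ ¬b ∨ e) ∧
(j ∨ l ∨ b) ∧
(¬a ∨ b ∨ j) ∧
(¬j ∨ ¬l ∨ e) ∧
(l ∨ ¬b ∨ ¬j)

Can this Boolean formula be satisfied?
Yes

Yes, the formula is satisfiable.

One satisfying assignment is: j=False, l=True, e=False, b=True, a=False

Verification: With this assignment, all 20 clauses evaluate to true.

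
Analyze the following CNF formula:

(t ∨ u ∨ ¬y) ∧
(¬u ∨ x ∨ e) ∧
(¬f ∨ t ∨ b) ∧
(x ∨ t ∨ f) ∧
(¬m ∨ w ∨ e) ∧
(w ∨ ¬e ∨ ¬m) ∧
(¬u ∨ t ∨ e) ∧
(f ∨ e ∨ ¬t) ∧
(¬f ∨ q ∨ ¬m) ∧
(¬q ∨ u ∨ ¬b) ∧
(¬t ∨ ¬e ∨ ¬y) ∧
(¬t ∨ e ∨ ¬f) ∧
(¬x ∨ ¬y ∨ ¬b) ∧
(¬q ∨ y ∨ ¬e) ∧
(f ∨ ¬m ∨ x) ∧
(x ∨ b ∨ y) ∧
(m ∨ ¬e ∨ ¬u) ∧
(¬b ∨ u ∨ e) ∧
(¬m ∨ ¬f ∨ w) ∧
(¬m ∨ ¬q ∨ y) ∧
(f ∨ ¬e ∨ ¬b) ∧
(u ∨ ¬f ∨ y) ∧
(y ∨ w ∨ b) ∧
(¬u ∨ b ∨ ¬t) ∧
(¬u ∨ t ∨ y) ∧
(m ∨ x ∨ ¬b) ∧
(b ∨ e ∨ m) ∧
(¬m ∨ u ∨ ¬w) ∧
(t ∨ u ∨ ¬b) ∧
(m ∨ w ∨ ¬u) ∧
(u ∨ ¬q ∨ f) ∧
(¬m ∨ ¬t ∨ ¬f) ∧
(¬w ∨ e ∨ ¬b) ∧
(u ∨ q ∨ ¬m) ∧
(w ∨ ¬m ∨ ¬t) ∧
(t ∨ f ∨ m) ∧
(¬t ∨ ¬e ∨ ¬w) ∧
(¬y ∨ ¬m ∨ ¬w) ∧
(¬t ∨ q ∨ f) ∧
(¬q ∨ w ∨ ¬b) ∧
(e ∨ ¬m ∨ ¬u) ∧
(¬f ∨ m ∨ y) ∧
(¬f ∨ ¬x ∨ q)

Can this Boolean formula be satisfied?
No

No, the formula is not satisfiable.

No assignment of truth values to the variables can make all 43 clauses true simultaneously.

The formula is UNSAT (unsatisfiable).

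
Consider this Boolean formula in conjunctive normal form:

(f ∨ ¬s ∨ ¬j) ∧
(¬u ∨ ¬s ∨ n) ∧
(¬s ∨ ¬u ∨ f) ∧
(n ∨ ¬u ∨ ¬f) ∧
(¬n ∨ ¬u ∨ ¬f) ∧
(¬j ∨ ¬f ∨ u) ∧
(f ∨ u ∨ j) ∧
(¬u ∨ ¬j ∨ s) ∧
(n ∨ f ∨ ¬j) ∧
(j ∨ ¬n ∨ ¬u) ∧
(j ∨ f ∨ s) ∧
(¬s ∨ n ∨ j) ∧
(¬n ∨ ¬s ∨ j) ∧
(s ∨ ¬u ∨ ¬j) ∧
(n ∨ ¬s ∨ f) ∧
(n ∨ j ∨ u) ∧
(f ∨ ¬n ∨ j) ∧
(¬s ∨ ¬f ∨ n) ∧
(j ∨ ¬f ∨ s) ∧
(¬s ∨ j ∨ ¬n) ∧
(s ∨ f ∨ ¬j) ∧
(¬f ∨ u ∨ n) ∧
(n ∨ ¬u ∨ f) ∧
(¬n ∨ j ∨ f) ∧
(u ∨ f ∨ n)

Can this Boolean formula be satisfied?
No

No, the formula is not satisfiable.

No assignment of truth values to the variables can make all 25 clauses true simultaneously.

The formula is UNSAT (unsatisfiable).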